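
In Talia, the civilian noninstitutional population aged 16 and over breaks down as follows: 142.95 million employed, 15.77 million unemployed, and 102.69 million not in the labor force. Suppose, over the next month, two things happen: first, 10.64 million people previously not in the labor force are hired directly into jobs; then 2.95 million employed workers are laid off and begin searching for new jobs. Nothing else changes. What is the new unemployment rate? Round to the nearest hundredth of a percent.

Initially, labor force = 142.95 + 15.77 = 158.72 million, so u = 15.77/158.72 = 9.94%.
After the first change, employed and labor force both rise by 10.64; unemployed unchanged → E = 153.59, U = 15.77, labor force = 169.36 million.
After the second change, employed falls and unemployed rises by 2.95; labor force unchanged → E = 150.64, U = 18.72, labor force = 169.36 million.
New unemployment rate = 18.72 / 169.36 = 11.05%.

New unemployment rate ≈ 11.05%.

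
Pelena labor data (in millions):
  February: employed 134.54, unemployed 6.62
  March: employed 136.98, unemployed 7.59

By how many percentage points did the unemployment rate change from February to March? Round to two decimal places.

February: labor force = 134.54 + 6.62 = 141.16; u = 6.62/141.16 = 4.69%.
March: labor force = 136.98 + 7.59 = 144.57; u = 7.59/144.57 = 5.25%.
Change = 5.25% − 4.69% = +0.56 pp.

The unemployment rate changed by +0.56 percentage points.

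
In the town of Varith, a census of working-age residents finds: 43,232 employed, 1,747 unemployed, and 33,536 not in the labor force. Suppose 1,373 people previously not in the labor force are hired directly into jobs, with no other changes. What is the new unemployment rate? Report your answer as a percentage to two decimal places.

Initially, labor force = 43,232 + 1,747 = 44,979, so u = 1,747/44,979 = 3.88%.
After the change, employed and labor force both rise by 1,373; unemployed unchanged → E = 44,605, U = 1,747, labor force = 46,352.
New unemployment rate = 1,747 / 46,352 = 3.77%.

New unemployment rate ≈ 3.77%.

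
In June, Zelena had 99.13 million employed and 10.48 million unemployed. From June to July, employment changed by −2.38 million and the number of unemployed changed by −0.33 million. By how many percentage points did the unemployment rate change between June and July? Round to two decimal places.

June: labor force = 99.13 + 10.48 = 109.61; u = 10.48/109.61 = 9.56%.
July: labor force = 96.75 + 10.15 = 106.90; u = 10.15/106.90 = 9.49%.
Change = 9.49% − 9.56% = −0.07 pp.

The unemployment rate changed by −0.07 percentage points.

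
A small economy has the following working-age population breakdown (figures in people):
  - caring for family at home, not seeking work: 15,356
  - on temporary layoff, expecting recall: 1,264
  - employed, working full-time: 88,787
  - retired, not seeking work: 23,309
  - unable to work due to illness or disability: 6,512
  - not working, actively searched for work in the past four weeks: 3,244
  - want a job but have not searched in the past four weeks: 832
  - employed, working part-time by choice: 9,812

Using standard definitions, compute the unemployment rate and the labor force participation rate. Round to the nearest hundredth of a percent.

Employed = 88,787 + 9,812 = 98,599.
Unemployed = 1,264 + 3,244 = 4,508 (jobless and actively searching, or on temporary layoff).
Labor force = 98,599 + 4,508 = 103,107.
Not in labor force = 15,356 + 23,309 + 6,512 + 832 = 46,009 (those not working and not actively searching are outside the labor force — including those who want a job but have given up searching).
Civilian working-age population = 103,107 + 46,009 = 149,116.
Unemployment rate = 4,508 / 103,107 = 4.37%.
Labor force participation rate = 103,107 / 149,116 = 69.15%.

Unemployment rate ≈ 4.37%; labor force participation rate ≈ 69.15%.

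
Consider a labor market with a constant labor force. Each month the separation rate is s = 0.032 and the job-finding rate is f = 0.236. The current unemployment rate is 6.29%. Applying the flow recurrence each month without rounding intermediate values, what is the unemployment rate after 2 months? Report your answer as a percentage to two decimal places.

With a fixed labor force, u_{t+1} = u_t + s·(1−u_t) − f·u_t = u_t·(1−s−f) + s.
Here 1−s−f = 0.732 and s = 0.032.
u_1 = 0.062900 × 0.732 + 0.032 = 0.078043.
u_2 = 0.078043 × 0.732 + 0.032 = 0.089127.

Unemployment rate after two months ≈ 8.91%.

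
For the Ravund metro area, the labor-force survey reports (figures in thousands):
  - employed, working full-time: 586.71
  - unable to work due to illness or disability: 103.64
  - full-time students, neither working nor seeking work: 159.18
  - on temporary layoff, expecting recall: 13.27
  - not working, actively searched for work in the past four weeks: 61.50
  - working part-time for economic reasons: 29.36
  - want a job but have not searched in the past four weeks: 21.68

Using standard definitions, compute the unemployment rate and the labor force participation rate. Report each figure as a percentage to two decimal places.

Unemployment rate ≈ 10.82%; labor force participation rate ≈ 70.83%.

Employed = 586.71 + 29.36 = 616.07 thousand (anyone who worked, including part-time for economic reasons, counts as employed).
Unemployed = 13.27 + 61.50 = 74.77 thousand (jobless and actively searching, or on temporary layoff).
Labor force = 616.07 + 74.77 = 690.84 thousand.
Not in labor force = 103.64 + 159.18 + 21.68 = 284.50 thousand (those not working and not actively searching are outside the labor force — including those who want a job but have given up searching).
Civilian working-age population = 690.84 + 284.50 = 975.34 thousand.
Unemployment rate = 74.77 / 690.84 = 10.82%.
Labor force participation rate = 690.84 / 975.34 = 70.83%.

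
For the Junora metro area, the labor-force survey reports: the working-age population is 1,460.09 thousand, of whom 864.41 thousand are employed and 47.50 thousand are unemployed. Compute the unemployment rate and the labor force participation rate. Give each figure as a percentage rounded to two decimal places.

Unemployment rate ≈ 5.21%; labor force participation rate ≈ 62.46%.

Labor force = employed + unemployed = 864.41 + 47.50 = 911.91 thousand.
Unemployment rate = 47.50 / 911.91 = 5.21%.
Labor force participation rate = 911.91 / 1,460.09 = 62.46%.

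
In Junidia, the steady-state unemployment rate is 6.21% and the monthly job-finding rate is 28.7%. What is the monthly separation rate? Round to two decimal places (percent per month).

From u* = s/(s+f): s = u·f/(1−u).
s = 0.0621 × 28.7 / (1 − 0.0621) = 1.7823 / 0.9379 ≈ 1.90% per month.

Separation rate ≈ 1.90% per month.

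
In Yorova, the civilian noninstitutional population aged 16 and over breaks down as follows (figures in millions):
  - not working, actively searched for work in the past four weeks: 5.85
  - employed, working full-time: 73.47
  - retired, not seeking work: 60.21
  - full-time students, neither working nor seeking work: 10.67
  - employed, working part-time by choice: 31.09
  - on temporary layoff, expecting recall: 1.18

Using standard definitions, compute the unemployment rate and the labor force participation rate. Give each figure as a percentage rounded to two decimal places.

Employed = 73.47 + 31.09 = 104.56 million.
Unemployed = 5.85 + 1.18 = 7.03 million (jobless and actively searching, or on temporary layoff).
Labor force = 104.56 + 7.03 = 111.59 million.
Not in labor force = 60.21 + 10.67 = 70.88 million (those not working and not actively searching are outside the labor force).
Civilian working-age population = 111.59 + 70.88 = 182.47 million.
Unemployment rate = 7.03 / 111.59 = 6.30%.
Labor force participation rate = 111.59 / 182.47 = 61.16%.

Unemployment rate ≈ 6.30%; labor force participation rate ≈ 61.16%.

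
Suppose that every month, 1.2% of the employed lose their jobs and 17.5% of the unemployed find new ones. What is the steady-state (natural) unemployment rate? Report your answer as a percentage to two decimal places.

At steady state the flows balance: s·E = f·U, so U/(E+U) = s/(s+f).
u* = 1.2 / (1.2 + 17.5) = 1.2 / 18.70 = 6.42%.

Steady-state unemployment rate ≈ 6.42%.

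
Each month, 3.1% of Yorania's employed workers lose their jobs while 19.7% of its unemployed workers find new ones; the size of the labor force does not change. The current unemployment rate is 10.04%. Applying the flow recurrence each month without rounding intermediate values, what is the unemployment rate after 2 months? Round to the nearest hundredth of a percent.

With a fixed labor force, u_{t+1} = u_t + s·(1−u_t) − f·u_t = u_t·(1−s−f) + s.
Here 1−s−f = 0.772 and s = 0.031.
u_1 = 0.100400 × 0.772 + 0.031 = 0.108509.
u_2 = 0.108509 × 0.772 + 0.031 = 0.114769.

Unemployment rate after two months ≈ 11.48%.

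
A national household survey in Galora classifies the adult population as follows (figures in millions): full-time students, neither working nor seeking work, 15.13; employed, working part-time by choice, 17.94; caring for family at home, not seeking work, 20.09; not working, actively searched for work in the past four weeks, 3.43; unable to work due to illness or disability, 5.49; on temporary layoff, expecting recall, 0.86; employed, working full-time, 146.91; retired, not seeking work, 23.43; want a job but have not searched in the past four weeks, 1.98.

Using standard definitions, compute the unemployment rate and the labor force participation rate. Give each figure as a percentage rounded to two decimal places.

Unemployment rate ≈ 2.54%; labor force participation rate ≈ 71.89%.

Employed = 17.94 + 146.91 = 164.85 million.
Unemployed = 3.43 + 0.86 = 4.29 million (jobless and actively searching, or on temporary layoff).
Labor force = 164.85 + 4.29 = 169.14 million.
Not in labor force = 15.13 + 20.09 + 5.49 + 23.43 + 1.98 = 66.12 million (those not working and not actively searching are outside the labor force — including those who want a job but have given up searching).
Civilian working-age population = 169.14 + 66.12 = 235.26 million.
Unemployment rate = 4.29 / 169.14 = 2.54%.
Labor force participation rate = 169.14 / 235.26 = 71.89%.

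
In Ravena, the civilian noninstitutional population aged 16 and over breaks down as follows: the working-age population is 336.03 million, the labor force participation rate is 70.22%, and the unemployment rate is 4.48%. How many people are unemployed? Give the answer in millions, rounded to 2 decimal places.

About 10.57 million are unemployed.

Labor force = 0.7022 × 336.03 = 235.96 million.
Unemployed = 0.0448 × 235.96 ≈ 10.57 million.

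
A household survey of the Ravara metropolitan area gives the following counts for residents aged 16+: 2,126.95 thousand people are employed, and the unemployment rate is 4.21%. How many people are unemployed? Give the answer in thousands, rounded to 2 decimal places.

About 93.48 thousand are unemployed.

Let U be the number unemployed. The labor force is E + U, and U/(E+U) = 0.0421.
So U = 0.0421 × 2,126.95 / (1 − 0.0421) = 89.5446 / 0.9579 ≈ 93.48 thousand.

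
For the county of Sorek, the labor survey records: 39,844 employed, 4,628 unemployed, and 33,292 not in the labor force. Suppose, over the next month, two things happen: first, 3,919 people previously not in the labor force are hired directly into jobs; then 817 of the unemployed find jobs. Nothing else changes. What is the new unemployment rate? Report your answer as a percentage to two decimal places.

New unemployment rate ≈ 7.88%.

Initially, labor force = 39,844 + 4,628 = 44,472, so u = 4,628/44,472 = 10.41%.
After the first change, employed and labor force both rise by 3,919; unemployed unchanged → E = 43,763, U = 4,628, labor force = 48,391.
After the second change, unemployed falls and employed rises by 817; labor force unchanged → E = 44,580, U = 3,811, labor force = 48,391.
New unemployment rate = 3,811 / 48,391 = 7.88%.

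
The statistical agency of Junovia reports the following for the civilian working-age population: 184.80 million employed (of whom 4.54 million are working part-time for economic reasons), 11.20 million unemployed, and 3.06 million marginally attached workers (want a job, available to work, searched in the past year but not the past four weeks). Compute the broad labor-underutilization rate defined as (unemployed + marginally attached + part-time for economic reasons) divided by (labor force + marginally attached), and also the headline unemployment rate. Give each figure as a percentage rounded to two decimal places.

Labor force = 184.80 + 11.20 = 196.00 million.
Numerator = 11.20 + 3.06 + 4.54 = 18.80 million.
Denominator = 196.00 + 3.06 = 199.06 million.
Broad rate = 18.80 / 199.06 = 9.44%.
Headline unemployment rate = 11.20 / 196.00 = 5.71%.

Broad underutilization rate ≈ 9.44%; headline unemployment rate ≈ 5.71%.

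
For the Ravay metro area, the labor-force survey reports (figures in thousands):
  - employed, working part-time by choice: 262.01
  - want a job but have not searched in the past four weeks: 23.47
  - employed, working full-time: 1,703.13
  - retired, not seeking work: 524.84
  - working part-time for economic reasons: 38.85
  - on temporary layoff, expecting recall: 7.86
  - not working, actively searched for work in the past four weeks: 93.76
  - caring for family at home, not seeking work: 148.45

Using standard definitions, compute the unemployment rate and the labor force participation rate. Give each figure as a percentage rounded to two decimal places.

Employed = 262.01 + 1,703.13 + 38.85 = 2,003.99 thousand (anyone who worked, including part-time for economic reasons, counts as employed).
Unemployed = 7.86 + 93.76 = 101.62 thousand (jobless and actively searching, or on temporary layoff).
Labor force = 2,003.99 + 101.62 = 2,105.61 thousand.
Not in labor force = 23.47 + 524.84 + 148.45 = 696.76 thousand (those not working and not actively searching are outside the labor force — including those who want a job but have given up searching).
Civilian working-age population = 2,105.61 + 696.76 = 2,802.37 thousand.
Unemployment rate = 101.62 / 2,105.61 = 4.83%.
Labor force participation rate = 2,105.61 / 2,802.37 = 75.14%.

Unemployment rate ≈ 4.83%; labor force participation rate ≈ 75.14%.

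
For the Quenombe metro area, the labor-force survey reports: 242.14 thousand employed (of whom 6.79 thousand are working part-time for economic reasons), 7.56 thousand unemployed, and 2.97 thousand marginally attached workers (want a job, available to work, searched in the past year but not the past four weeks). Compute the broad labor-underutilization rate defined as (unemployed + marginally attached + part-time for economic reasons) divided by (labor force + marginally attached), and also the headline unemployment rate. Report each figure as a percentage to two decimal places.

Labor force = 242.14 + 7.56 = 249.70 thousand.
Numerator = 7.56 + 2.97 + 6.79 = 17.32 thousand.
Denominator = 249.70 + 2.97 = 252.67 thousand.
Broad rate = 17.32 / 252.67 = 6.85%.
Headline unemployment rate = 7.56 / 249.70 = 3.03%.

Broad underutilization rate ≈ 6.85%; headline unemployment rate ≈ 3.03%.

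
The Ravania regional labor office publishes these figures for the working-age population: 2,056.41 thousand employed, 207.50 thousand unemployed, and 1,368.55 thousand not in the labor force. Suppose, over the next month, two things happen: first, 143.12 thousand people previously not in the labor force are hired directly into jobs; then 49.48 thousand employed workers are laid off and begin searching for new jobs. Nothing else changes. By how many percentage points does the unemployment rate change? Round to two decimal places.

The unemployment rate changes by +1.51 percentage points.

Initially, labor force = 2,056.41 + 207.50 = 2,263.91 thousand, so u = 207.50/2,263.91 = 9.17%.
After the first change, employed and labor force both rise by 143.12; unemployed unchanged → E = 2,199.53, U = 207.50, labor force = 2,407.03 thousand.
After the second change, employed falls and unemployed rises by 49.48; labor force unchanged → E = 2,150.05, U = 256.98, labor force = 2,407.03 thousand.
New unemployment rate = 256.98 / 2,407.03 = 10.68%.
Change = 10.68% − 9.17% = +1.51 percentage points.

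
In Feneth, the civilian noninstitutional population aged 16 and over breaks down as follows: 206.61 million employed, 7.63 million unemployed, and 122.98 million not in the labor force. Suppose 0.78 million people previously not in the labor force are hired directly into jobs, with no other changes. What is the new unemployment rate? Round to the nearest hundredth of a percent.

Initially, labor force = 206.61 + 7.63 = 214.24 million, so u = 7.63/214.24 = 3.56%.
After the change, employed and labor force both rise by 0.78; unemployed unchanged → E = 207.39, U = 7.63, labor force = 215.02 million.
New unemployment rate = 7.63 / 215.02 = 3.55%.

New unemployment rate ≈ 3.55%.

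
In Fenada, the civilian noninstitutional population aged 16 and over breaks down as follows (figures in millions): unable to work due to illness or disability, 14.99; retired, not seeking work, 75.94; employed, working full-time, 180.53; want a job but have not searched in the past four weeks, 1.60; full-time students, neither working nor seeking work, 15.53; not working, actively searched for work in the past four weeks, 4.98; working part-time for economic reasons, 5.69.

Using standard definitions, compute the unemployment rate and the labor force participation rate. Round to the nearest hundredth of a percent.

Employed = 180.53 + 5.69 = 186.22 million (anyone who worked, including part-time for economic reasons, counts as employed).
Unemployed = 4.98 million.
Labor force = 186.22 + 4.98 = 191.20 million.
Not in labor force = 14.99 + 75.94 + 1.60 + 15.53 = 108.06 million (those not working and not actively searching are outside the labor force — including those who want a job but have given up searching).
Civilian working-age population = 191.20 + 108.06 = 299.26 million.
Unemployment rate = 4.98 / 191.20 = 2.60%.
Labor force participation rate = 191.20 / 299.26 = 63.89%.

Unemployment rate ≈ 2.60%; labor force participation rate ≈ 63.89%.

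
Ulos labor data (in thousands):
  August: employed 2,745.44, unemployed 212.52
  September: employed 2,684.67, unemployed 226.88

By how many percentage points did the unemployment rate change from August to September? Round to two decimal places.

The unemployment rate changed by +0.61 percentage points.

August: labor force = 2,745.44 + 212.52 = 2,957.96; u = 212.52/2,957.96 = 7.18%.
September: labor force = 2,684.67 + 226.88 = 2,911.55; u = 226.88/2,911.55 = 7.79%.
Change = 7.79% − 7.18% = +0.61 pp.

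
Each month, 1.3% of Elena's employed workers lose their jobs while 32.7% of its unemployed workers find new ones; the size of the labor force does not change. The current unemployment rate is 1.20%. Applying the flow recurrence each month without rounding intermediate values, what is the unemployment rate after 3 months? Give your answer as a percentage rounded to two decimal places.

Unemployment rate after three months ≈ 3.07%.

With a fixed labor force, u_{t+1} = u_t + s·(1−u_t) − f·u_t = u_t·(1−s−f) + s.
Here 1−s−f = 0.660 and s = 0.013.
u_1 = 0.012000 × 0.660 + 0.013 = 0.020920.
u_2 = 0.020920 × 0.660 + 0.013 = 0.026807.
u_3 = 0.026807 × 0.660 + 0.013 = 0.030693.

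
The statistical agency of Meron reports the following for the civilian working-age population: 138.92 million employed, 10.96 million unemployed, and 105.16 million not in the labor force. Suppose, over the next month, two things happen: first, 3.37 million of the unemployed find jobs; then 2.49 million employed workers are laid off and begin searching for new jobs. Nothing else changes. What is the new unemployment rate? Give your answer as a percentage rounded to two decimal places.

Initially, labor force = 138.92 + 10.96 = 149.88 million, so u = 10.96/149.88 = 7.31%.
After the first change, unemployed falls and employed rises by 3.37; labor force unchanged → E = 142.29, U = 7.59, labor force = 149.88 million.
After the second change, employed falls and unemployed rises by 2.49; labor force unchanged → E = 139.80, U = 10.08, labor force = 149.88 million.
New unemployment rate = 10.08 / 149.88 = 6.73%.

New unemployment rate ≈ 6.73%.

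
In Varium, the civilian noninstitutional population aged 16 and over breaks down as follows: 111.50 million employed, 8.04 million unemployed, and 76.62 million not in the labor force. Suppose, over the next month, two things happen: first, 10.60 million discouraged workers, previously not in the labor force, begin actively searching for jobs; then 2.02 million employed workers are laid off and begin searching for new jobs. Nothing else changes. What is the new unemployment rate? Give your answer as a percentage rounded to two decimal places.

New unemployment rate ≈ 15.88%.

Initially, labor force = 111.50 + 8.04 = 119.54 million, so u = 8.04/119.54 = 6.73%.
After the first change, unemployed and labor force both rise by 10.60 → E = 111.50, U = 18.64, labor force = 130.14 million.
After the second change, employed falls and unemployed rises by 2.02; labor force unchanged → E = 109.48, U = 20.66, labor force = 130.14 million.
New unemployment rate = 20.66 / 130.14 = 15.88%.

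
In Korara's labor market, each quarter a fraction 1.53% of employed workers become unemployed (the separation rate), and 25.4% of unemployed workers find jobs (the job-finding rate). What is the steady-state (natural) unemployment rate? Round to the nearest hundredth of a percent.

Steady-state unemployment rate ≈ 5.68%.

At steady state the flows balance: s·E = f·U, so U/(E+U) = s/(s+f).
u* = 1.53 / (1.53 + 25.4) = 1.53 / 26.93 = 5.68%.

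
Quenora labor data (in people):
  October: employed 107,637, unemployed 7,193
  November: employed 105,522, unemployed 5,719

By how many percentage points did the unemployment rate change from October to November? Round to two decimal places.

The unemployment rate changed by −1.12 percentage points.

October: labor force = 107,637 + 7,193 = 114,830; u = 7,193/114,830 = 6.26%.
November: labor force = 105,522 + 5,719 = 111,241; u = 5,719/111,241 = 5.14%.
Change = 5.14% − 6.26% = −1.12 pp.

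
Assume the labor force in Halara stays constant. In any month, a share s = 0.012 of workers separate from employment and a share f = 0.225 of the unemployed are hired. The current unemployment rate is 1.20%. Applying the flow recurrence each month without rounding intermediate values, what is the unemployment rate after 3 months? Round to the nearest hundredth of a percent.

With a fixed labor force, u_{t+1} = u_t + s·(1−u_t) − f·u_t = u_t·(1−s−f) + s.
Here 1−s−f = 0.763 and s = 0.012.
u_1 = 0.012000 × 0.763 + 0.012 = 0.021156.
u_2 = 0.021156 × 0.763 + 0.012 = 0.028142.
u_3 = 0.028142 × 0.763 + 0.012 = 0.033472.

Unemployment rate after three months ≈ 3.35%.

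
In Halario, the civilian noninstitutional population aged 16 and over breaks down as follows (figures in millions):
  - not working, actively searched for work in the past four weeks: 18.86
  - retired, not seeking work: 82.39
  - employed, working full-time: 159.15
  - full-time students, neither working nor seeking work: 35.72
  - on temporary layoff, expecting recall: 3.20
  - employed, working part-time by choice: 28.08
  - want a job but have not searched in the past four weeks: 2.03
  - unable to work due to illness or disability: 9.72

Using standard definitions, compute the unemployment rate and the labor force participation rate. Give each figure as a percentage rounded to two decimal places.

Unemployment rate ≈ 10.54%; labor force participation rate ≈ 61.71%.

Employed = 159.15 + 28.08 = 187.23 million.
Unemployed = 18.86 + 3.20 = 22.06 million (jobless and actively searching, or on temporary layoff).
Labor force = 187.23 + 22.06 = 209.29 million.
Not in labor force = 82.39 + 35.72 + 2.03 + 9.72 = 129.86 million (those not working and not actively searching are outside the labor force — including those who want a job but have given up searching).
Civilian working-age population = 209.29 + 129.86 = 339.15 million.
Unemployment rate = 22.06 / 209.29 = 10.54%.
Labor force participation rate = 209.29 / 339.15 = 61.71%.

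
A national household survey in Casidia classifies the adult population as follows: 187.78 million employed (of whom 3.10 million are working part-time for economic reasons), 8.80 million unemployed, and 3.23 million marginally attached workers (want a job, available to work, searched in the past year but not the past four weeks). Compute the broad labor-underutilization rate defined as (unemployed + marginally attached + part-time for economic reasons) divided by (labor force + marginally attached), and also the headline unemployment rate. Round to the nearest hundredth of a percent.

Broad underutilization rate ≈ 7.57%; headline unemployment rate ≈ 4.48%.

Labor force = 187.78 + 8.80 = 196.58 million.
Numerator = 8.80 + 3.23 + 3.10 = 15.13 million.
Denominator = 196.58 + 3.23 = 199.81 million.
Broad rate = 15.13 / 199.81 = 7.57%.
Headline unemployment rate = 8.80 / 196.58 = 4.48%.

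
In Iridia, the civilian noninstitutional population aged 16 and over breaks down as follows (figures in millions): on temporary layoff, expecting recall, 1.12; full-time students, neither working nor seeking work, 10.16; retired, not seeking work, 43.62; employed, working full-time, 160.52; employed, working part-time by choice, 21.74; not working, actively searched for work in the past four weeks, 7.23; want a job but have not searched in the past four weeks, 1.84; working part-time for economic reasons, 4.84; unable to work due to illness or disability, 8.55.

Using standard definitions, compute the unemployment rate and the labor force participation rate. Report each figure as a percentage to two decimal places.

Unemployment rate ≈ 4.27%; labor force participation rate ≈ 75.28%.

Employed = 160.52 + 21.74 + 4.84 = 187.10 million (anyone who worked, including part-time for economic reasons, counts as employed).
Unemployed = 1.12 + 7.23 = 8.35 million (jobless and actively searching, or on temporary layoff).
Labor force = 187.10 + 8.35 = 195.45 million.
Not in labor force = 10.16 + 43.62 + 1.84 + 8.55 = 64.17 million (those not working and not actively searching are outside the labor force — including those who want a job but have given up searching).
Civilian working-age population = 195.45 + 64.17 = 259.62 million.
Unemployment rate = 8.35 / 195.45 = 4.27%.
Labor force participation rate = 195.45 / 259.62 = 75.28%.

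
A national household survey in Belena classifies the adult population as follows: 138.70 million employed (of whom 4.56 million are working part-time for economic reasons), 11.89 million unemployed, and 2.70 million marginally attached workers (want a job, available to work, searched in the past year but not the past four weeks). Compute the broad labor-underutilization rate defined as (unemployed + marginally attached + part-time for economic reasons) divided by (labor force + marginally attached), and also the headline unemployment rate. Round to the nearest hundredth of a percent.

Broad underutilization rate ≈ 12.49%; headline unemployment rate ≈ 7.90%.

Labor force = 138.70 + 11.89 = 150.59 million.
Numerator = 11.89 + 2.70 + 4.56 = 19.15 million.
Denominator = 150.59 + 2.70 = 153.29 million.
Broad rate = 19.15 / 153.29 = 12.49%.
Headline unemployment rate = 11.89 / 150.59 = 7.90%.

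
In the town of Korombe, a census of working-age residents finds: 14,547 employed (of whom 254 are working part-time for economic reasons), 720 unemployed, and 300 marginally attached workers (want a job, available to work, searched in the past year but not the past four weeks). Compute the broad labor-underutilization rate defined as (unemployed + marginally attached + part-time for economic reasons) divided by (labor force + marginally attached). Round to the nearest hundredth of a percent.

Broad underutilization rate ≈ 8.18%.

Labor force = 14,547 + 720 = 15,267.
Numerator = 720 + 300 + 254 = 1,274.
Denominator = 15,267 + 300 = 15,567.
Broad rate = 1,274 / 15,567 = 8.18%.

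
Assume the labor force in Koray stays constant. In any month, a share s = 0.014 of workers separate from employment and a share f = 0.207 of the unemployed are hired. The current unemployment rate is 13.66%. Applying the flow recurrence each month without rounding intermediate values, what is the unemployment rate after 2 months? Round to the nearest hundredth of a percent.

Unemployment rate after two months ≈ 10.78%.

With a fixed labor force, u_{t+1} = u_t + s·(1−u_t) − f·u_t = u_t·(1−s−f) + s.
Here 1−s−f = 0.779 and s = 0.014.
u_1 = 0.136600 × 0.779 + 0.014 = 0.120411.
u_2 = 0.120411 × 0.779 + 0.014 = 0.107800.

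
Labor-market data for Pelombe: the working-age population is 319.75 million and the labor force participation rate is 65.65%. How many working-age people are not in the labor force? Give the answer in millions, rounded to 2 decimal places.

About 109.83 million are not in the labor force.

Share not in the labor force = 1 − 0.6565 = 0.3435.
Not in labor force = 0.3435 × 319.75 ≈ 109.83 million.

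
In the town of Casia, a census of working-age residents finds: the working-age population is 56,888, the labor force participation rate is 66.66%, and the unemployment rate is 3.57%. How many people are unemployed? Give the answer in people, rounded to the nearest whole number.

About 1,354 are unemployed.

Labor force = 0.6666 × 56,888 = 37,922.
Unemployed = 0.0357 × 37,922 ≈ 1,354.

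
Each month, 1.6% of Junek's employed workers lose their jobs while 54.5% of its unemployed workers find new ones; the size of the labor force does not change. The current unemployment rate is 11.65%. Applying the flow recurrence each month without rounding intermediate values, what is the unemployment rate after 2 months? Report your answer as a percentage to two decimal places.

With a fixed labor force, u_{t+1} = u_t + s·(1−u_t) − f·u_t = u_t·(1−s−f) + s.
Here 1−s−f = 0.439 and s = 0.016.
u_1 = 0.116500 × 0.439 + 0.016 = 0.067143.
u_2 = 0.067143 × 0.439 + 0.016 = 0.045476.

Unemployment rate after two months ≈ 4.55%.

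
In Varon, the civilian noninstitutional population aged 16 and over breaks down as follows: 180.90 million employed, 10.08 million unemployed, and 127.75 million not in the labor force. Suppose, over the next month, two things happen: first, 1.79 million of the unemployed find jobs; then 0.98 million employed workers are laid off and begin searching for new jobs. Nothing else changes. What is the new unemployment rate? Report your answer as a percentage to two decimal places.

Initially, labor force = 180.90 + 10.08 = 190.98 million, so u = 10.08/190.98 = 5.28%.
After the first change, unemployed falls and employed rises by 1.79; labor force unchanged → E = 182.69, U = 8.29, labor force = 190.98 million.
After the second change, employed falls and unemployed rises by 0.98; labor force unchanged → E = 181.71, U = 9.27, labor force = 190.98 million.
New unemployment rate = 9.27 / 190.98 = 4.85%.

New unemployment rate ≈ 4.85%.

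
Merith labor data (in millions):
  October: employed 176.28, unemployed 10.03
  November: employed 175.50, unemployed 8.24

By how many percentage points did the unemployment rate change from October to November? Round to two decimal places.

The unemployment rate changed by −0.90 percentage points.

October: labor force = 176.28 + 10.03 = 186.31; u = 10.03/186.31 = 5.38%.
November: labor force = 175.50 + 8.24 = 183.74; u = 8.24/183.74 = 4.48%.
Change = 4.48% − 5.38% = −0.90 pp.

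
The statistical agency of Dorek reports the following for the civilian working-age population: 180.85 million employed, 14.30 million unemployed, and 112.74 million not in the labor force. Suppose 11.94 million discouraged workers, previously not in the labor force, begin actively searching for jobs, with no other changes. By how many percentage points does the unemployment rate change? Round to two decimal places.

Initially, labor force = 180.85 + 14.30 = 195.15 million, so u = 14.30/195.15 = 7.33%.
After the change, unemployed and labor force both rise by 11.94 → E = 180.85, U = 26.24, labor force = 207.09 million.
New unemployment rate = 26.24 / 207.09 = 12.67%.
Change = 12.67% − 7.33% = +5.34 percentage points.

The unemployment rate changes by +5.34 percentage points.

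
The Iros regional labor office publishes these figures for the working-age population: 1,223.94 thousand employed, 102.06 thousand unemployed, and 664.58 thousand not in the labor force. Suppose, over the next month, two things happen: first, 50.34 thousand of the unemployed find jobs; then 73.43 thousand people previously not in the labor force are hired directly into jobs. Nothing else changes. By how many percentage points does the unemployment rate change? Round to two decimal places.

The unemployment rate changes by −4.00 percentage points.

Initially, labor force = 1,223.94 + 102.06 = 1,326.00 thousand, so u = 102.06/1,326.00 = 7.70%.
After the first change, unemployed falls and employed rises by 50.34; labor force unchanged → E = 1,274.28, U = 51.72, labor force = 1,326.00 thousand.
After the second change, employed and labor force both rise by 73.43; unemployed unchanged → E = 1,347.71, U = 51.72, labor force = 1,399.43 thousand.
New unemployment rate = 51.72 / 1,399.43 = 3.70%.
Change = 3.70% − 7.70% = −4.00 percentage points.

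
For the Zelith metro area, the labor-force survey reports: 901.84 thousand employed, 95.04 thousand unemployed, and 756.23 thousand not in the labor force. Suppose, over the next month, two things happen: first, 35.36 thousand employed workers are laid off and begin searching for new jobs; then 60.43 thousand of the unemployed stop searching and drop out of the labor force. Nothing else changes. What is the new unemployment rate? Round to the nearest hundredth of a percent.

Initially, labor force = 901.84 + 95.04 = 996.88 thousand, so u = 95.04/996.88 = 9.53%.
After the first change, employed falls and unemployed rises by 35.36; labor force unchanged → E = 866.48, U = 130.40, labor force = 996.88 thousand.
After the second change, unemployed and labor force both fall by 60.43 → E = 866.48, U = 69.97, labor force = 936.45 thousand.
New unemployment rate = 69.97 / 936.45 = 7.47%.

New unemployment rate ≈ 7.47%.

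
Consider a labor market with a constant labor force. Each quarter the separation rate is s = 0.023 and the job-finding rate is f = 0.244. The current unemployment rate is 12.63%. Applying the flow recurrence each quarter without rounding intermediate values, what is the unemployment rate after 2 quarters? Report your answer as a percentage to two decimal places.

With a fixed labor force, u_{t+1} = u_t + s·(1−u_t) − f·u_t = u_t·(1−s−f) + s.
Here 1−s−f = 0.733 and s = 0.023.
u_1 = 0.126300 × 0.733 + 0.023 = 0.115578.
u_2 = 0.115578 × 0.733 + 0.023 = 0.107719.

Unemployment rate after two quarters ≈ 10.77%.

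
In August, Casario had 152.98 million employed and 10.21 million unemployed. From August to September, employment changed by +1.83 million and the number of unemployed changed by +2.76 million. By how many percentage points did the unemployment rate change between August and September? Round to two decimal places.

The unemployment rate changed by +1.47 percentage points.

August: labor force = 152.98 + 10.21 = 163.19; u = 10.21/163.19 = 6.26%.
September: labor force = 154.81 + 12.97 = 167.78; u = 12.97/167.78 = 7.73%.
Change = 7.73% − 6.26% = +1.47 pp.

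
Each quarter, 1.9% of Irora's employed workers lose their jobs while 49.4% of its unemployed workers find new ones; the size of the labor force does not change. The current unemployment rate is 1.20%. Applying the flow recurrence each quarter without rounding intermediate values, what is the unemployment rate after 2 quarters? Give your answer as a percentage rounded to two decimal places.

Unemployment rate after two quarters ≈ 3.11%.

With a fixed labor force, u_{t+1} = u_t + s·(1−u_t) − f·u_t = u_t·(1−s−f) + s.
Here 1−s−f = 0.487 and s = 0.019.
u_1 = 0.012000 × 0.487 + 0.019 = 0.024844.
u_2 = 0.024844 × 0.487 + 0.019 = 0.031099.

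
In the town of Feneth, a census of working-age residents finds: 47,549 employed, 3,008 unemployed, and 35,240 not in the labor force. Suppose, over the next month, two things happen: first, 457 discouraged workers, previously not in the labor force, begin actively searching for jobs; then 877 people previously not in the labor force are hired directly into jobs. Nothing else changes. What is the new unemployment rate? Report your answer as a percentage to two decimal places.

New unemployment rate ≈ 6.68%.

Initially, labor force = 47,549 + 3,008 = 50,557, so u = 3,008/50,557 = 5.95%.
After the first change, unemployed and labor force both rise by 457 → E = 47,549, U = 3,465, labor force = 51,014.
After the second change, employed and labor force both rise by 877; unemployed unchanged → E = 48,426, U = 3,465, labor force = 51,891.
New unemployment rate = 3,465 / 51,891 = 6.68%.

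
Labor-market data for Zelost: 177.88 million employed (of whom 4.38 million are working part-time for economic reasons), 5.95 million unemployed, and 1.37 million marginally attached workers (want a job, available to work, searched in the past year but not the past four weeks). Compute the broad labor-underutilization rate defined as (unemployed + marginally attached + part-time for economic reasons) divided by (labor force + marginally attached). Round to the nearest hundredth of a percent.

Broad underutilization rate ≈ 6.32%.

Labor force = 177.88 + 5.95 = 183.83 million.
Numerator = 5.95 + 1.37 + 4.38 = 11.70 million.
Denominator = 183.83 + 1.37 = 185.20 million.
Broad rate = 11.70 / 185.20 = 6.32%.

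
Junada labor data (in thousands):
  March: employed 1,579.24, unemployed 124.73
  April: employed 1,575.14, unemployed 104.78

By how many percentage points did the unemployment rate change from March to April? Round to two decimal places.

The unemployment rate changed by −1.08 percentage points.

March: labor force = 1,579.24 + 124.73 = 1,703.97; u = 124.73/1,703.97 = 7.32%.
April: labor force = 1,575.14 + 104.78 = 1,679.92; u = 104.78/1,679.92 = 6.24%.
Change = 6.24% − 7.32% = −1.08 pp.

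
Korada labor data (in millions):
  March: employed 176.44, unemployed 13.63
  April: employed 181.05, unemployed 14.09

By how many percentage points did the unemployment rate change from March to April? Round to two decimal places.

The unemployment rate changed by +0.05 percentage points.

March: labor force = 176.44 + 13.63 = 190.07; u = 13.63/190.07 = 7.17%.
April: labor force = 181.05 + 14.09 = 195.14; u = 14.09/195.14 = 7.22%.
Change = 7.22% − 7.17% = +0.05 pp.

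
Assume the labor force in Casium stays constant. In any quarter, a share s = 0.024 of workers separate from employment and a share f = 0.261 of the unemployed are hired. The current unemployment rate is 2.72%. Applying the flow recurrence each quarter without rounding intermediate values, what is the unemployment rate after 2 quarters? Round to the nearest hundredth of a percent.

With a fixed labor force, u_{t+1} = u_t + s·(1−u_t) − f·u_t = u_t·(1−s−f) + s.
Here 1−s−f = 0.715 and s = 0.024.
u_1 = 0.027200 × 0.715 + 0.024 = 0.043448.
u_2 = 0.043448 × 0.715 + 0.024 = 0.055065.

Unemployment rate after two quarters ≈ 5.51%.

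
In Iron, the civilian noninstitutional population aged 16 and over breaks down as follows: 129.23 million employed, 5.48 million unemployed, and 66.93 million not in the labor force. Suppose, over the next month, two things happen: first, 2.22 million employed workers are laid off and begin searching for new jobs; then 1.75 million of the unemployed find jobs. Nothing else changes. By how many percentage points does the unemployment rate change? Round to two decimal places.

Initially, labor force = 129.23 + 5.48 = 134.71 million, so u = 5.48/134.71 = 4.07%.
After the first change, employed falls and unemployed rises by 2.22; labor force unchanged → E = 127.01, U = 7.70, labor force = 134.71 million.
After the second change, unemployed falls and employed rises by 1.75; labor force unchanged → E = 128.76, U = 5.95, labor force = 134.71 million.
New unemployment rate = 5.95 / 134.71 = 4.42%.
Change = 4.42% − 4.07% = +0.35 percentage points.

The unemployment rate changes by +0.35 percentage points.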